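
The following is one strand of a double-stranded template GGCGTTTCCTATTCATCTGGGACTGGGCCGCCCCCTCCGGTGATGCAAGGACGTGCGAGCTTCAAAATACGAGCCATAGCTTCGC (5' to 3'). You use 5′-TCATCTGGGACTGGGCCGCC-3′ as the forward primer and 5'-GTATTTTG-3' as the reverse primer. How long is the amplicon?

The forward primer matches the template at positions 13–32.
Taking the reverse complement of GTATTTTG gives CAAAATAC, found at positions 63–70 on the template; the primer anneals here to the top strand with its 3' end pointing upstream.
Amplicon spans positions 13–70: 58 bp.

58 bp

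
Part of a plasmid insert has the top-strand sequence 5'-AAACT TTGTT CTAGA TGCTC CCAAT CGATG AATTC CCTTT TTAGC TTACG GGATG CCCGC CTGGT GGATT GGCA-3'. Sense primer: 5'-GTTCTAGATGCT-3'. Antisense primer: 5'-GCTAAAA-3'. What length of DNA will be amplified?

Scanning the template, GTTCTAGATGCT occurs at positions 8–19; this primer anneals to the bottom strand there with its 3' end pointing downstream.
The reverse primer's reverse complement is TTTTAGC, which matches the template at positions 39–45.
Amplicon spans positions 8–45: 38 bp.

38 bp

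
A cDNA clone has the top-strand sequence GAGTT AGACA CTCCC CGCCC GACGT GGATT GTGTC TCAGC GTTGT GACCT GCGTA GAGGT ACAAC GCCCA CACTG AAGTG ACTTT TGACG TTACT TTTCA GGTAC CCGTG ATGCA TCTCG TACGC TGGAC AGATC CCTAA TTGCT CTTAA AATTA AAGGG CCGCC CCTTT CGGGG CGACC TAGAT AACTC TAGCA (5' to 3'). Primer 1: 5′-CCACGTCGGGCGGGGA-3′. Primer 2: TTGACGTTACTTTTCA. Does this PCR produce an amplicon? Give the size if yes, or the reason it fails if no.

No product — the primers' 3' ends point away from each other.

Primer 1 (CCACGTCGGGCGGGGA) has reverse complement TCCCCGCCCGACGTGG, which matches the top strand at positions 12–27; primer 1 anneals to the top strand there with its 3' end pointing upstream toward position 12.
Primer 2 (TTGACGTTACTTTTCA) matches the top strand directly at positions 85–100; it anneals to the bottom strand with its 3' end pointing downstream toward position 100.
The 3' ends diverge (primer 1 extends toward position 1, primer 2 toward position 195), so the primers never converge on a shared product.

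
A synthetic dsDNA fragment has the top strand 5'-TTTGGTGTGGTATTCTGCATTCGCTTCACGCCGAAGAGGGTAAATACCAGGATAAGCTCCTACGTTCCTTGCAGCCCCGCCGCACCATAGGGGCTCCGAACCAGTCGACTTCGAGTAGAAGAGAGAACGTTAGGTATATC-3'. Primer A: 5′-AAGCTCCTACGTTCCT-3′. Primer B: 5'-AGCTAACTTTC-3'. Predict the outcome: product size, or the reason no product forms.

No product — primer B has no binding site in the template.

Primer B (AGCTAACTTTC) does not match the top strand, and its reverse complement GAAAGTTAGCT does not match either.
With no annealing site for primer B, no amplification occurs.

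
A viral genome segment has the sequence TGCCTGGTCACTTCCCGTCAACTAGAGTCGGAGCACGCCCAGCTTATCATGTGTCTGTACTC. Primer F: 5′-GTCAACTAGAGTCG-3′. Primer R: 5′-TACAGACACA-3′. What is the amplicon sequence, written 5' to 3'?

5'-GTCAACTAGAGTCGGAGCACGCCCAGCTTATCATGTGTCTGTA-3'

Scanning the template, GTCAACTAGAGTCG occurs at positions 17–30; this primer anneals to the bottom strand there with its 3' end pointing downstream.
Taking the reverse complement of TACAGACACA gives TGTGTCTGTA, found at positions 50–59 on the template; the primer anneals here to the top strand with its 3' end pointing upstream.
The product is the template from position 17 through 59 (43 bp).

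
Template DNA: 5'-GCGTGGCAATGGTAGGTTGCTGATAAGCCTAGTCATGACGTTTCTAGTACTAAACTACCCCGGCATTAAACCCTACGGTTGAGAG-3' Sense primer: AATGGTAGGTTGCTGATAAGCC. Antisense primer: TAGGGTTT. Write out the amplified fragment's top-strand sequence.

Forward primer AATGGTAGGTTGCTGATAAGCC is found on the top strand at positions 8–29.
Reverse complement of the reverse primer: AAACCCTA. This occurs on the top strand at positions 68–75.
The product is the template from position 8 through 75 (68 bp).

5'-AATGGTAGGTTGCTGATAAGCCTAGTCATGACGTTTCTAGTACTAAACTACCCCGGCATTAAACCCTA-3'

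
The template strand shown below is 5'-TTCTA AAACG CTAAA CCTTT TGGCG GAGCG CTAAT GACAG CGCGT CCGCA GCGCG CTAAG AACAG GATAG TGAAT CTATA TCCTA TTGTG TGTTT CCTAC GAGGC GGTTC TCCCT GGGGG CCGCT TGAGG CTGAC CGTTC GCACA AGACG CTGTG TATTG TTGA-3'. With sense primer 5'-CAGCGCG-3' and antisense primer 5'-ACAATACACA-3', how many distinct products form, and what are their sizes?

Two products: 124 bp, 113 bp

The forward primer CAGCGCG matches the top strand at positions 38–44, 49–55.
The reverse primer's reverse complement is TGTGTATTGT, matching at positions 152–161.
Each forward site pairs with the reverse site to give a product ending at position 161: sizes 124, 113 bp.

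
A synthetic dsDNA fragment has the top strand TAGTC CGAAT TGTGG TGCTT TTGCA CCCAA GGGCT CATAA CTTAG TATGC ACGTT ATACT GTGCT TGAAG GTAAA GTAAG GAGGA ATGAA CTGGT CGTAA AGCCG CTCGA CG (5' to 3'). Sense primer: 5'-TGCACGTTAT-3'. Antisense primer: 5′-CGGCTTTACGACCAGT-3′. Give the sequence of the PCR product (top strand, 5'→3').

5'-TGCACGTTATACTGTGCTTGAAGGTAAAGTAAGGAGGAATGAACTGGTCGTAAAGCCG-3'

The forward primer matches the template at positions 48–57.
The reverse primer's reverse complement is ACTGGTCGTAAAGCCG, which matches the template at positions 90–105.
The product is the template from position 48 through 105 (58 bp).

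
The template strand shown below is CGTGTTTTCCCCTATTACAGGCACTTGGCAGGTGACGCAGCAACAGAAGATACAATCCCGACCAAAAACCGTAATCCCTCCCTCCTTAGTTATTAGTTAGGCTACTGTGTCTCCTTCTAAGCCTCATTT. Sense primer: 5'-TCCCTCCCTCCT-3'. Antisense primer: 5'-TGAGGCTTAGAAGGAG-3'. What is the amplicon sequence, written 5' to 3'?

5'-TCCCTCCCTCCTTAGTTATTAGTTAGGCTACTGTGTCTCCTTCTAAGCCTCA-3'

Scanning the template, TCCCTCCCTCCT occurs at positions 75–86; this primer anneals to the bottom strand there with its 3' end pointing downstream.
The reverse primer's reverse complement is CTCCTTCTAAGCCTCA, which matches the template at positions 111–126.
The product is the template from position 75 through 126 (52 bp).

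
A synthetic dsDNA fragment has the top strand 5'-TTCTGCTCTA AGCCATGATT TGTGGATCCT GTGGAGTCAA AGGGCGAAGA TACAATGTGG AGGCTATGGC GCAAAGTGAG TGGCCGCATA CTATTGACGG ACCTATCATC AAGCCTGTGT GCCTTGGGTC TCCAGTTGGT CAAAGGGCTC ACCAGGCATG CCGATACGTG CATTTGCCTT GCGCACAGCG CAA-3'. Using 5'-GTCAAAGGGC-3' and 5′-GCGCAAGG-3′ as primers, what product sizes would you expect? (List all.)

149 bp, 46 bp

The forward primer GTCAAAGGGC matches the top strand at positions 36–45, 139–148.
The reverse primer's reverse complement is CCTTGCGC, matching at positions 177–184.
Each forward site pairs with the reverse site to give a product ending at position 184: sizes 149, 46 bp.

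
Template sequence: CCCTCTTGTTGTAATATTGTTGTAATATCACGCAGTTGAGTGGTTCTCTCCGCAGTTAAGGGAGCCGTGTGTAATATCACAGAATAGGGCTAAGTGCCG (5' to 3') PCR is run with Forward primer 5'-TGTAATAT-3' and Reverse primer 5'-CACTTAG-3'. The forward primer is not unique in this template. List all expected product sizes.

The forward primer TGTAATAT matches the top strand at positions 10–17, 21–28, 70–77.
The reverse primer's reverse complement is CTAAGTG, matching at positions 90–96.
Each forward site pairs with the reverse site to give a product ending at position 96: sizes 87, 76, 27 bp.

87 bp, 76 bp, 27 bp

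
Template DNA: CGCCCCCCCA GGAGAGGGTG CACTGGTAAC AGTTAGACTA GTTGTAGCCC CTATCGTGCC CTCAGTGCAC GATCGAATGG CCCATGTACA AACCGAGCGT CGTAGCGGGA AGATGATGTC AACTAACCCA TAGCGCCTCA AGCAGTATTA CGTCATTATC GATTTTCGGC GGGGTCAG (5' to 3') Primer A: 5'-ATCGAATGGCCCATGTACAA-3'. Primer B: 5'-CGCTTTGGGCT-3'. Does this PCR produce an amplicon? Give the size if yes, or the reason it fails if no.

Primer B (CGCTTTGGGCT) does not match the top strand, and its reverse complement AGCCCAAAGCG does not match either.
With no annealing site for primer B, no amplification occurs.

No product — primer B has no binding site in the template.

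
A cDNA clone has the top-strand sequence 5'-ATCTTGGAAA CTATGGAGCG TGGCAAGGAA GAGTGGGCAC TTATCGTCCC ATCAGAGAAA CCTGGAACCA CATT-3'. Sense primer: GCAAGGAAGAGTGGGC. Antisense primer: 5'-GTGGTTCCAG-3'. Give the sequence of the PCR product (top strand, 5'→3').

5'-GCAAGGAAGAGTGGGCACTTATCGTCCCATCAGAGAAACCTGGAACCAC-3'

The forward primer matches the template at positions 23–38.
Reverse complement of the reverse primer: CTGGAACCAC. This occurs on the top strand at positions 62–71.
The product is the template from position 23 through 71 (49 bp).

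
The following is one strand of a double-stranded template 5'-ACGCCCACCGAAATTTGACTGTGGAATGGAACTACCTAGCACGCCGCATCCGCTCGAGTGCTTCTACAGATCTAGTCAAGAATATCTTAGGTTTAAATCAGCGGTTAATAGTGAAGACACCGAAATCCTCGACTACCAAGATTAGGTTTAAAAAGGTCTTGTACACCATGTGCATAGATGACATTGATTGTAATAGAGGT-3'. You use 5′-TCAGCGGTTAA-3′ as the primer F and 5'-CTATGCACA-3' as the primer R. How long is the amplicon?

Forward primer TCAGCGGTTAA is found on the top strand at positions 98–108.
The reverse primer's reverse complement is TGTGCATAG, which matches the template at positions 169–177.
Product length = (reverse-primer end) − (forward-primer start) + 1 = 177 − 98 + 1 = 80 bp.

80 bp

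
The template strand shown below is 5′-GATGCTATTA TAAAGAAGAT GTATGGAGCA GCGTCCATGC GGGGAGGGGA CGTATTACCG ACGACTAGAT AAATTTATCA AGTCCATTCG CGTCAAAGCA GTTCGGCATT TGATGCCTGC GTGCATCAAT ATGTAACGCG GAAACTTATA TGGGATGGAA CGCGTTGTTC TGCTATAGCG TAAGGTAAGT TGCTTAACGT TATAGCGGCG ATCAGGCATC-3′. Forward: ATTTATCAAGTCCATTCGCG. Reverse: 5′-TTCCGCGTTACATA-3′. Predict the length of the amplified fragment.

71 bp

Forward primer ATTTATCAAGTCCATTCGCG is found on the top strand at positions 73–92.
Taking the reverse complement of TTCCGCGTTACATA gives TATGTAACGCGGAA, found at positions 130–143 on the template; the primer anneals here to the top strand with its 3' end pointing upstream.
The product runs from position 73 to position 143, so its length is 143 − 73 + 1 = 71 bp.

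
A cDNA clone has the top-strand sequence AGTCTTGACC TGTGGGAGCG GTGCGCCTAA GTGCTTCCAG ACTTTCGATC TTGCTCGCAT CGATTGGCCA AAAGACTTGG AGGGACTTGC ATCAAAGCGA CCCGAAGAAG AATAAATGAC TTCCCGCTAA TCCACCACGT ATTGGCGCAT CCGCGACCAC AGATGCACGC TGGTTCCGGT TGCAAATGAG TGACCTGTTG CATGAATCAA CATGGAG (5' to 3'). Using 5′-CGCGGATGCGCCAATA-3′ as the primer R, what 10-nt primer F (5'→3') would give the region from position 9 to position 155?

The reverse primer's reverse complement TATTGGCGCATCCGCG matches the template at positions 140–155; the product starts at position 9.
The forward primer is identical to the top strand over positions 9–18: CCTGTGGGAG.

5'-CCTGTGGGAG-3'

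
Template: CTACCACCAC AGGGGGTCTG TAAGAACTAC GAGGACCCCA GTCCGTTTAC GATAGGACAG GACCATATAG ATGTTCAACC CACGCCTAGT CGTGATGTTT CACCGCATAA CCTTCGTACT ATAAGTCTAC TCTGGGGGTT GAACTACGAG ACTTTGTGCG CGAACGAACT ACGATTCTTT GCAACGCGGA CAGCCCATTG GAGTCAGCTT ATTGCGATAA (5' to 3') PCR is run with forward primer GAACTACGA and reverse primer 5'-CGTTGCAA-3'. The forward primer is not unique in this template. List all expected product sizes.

163 bp, 46 bp, 21 bp

The forward primer GAACTACGA matches the top strand at positions 24–32, 141–149, 166–174.
The reverse primer's reverse complement is TTGCAACG, matching at positions 179–186.
Each forward site pairs with the reverse site to give a product ending at position 186: sizes 163, 46, 21 bp.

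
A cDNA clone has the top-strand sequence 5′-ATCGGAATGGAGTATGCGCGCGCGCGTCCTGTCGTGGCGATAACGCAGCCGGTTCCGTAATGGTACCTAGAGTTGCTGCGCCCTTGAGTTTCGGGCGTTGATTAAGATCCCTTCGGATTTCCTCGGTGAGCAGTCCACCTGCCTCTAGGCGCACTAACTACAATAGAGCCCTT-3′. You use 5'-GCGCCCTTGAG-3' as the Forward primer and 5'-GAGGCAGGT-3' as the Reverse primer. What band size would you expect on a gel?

68 bp

Scanning the template, GCGCCCTTGAG occurs at positions 78–88; this primer anneals to the bottom strand there with its 3' end pointing downstream.
The reverse primer's reverse complement is ACCTGCCTC, which matches the template at positions 137–145.
Amplicon spans positions 78–145: 68 bp.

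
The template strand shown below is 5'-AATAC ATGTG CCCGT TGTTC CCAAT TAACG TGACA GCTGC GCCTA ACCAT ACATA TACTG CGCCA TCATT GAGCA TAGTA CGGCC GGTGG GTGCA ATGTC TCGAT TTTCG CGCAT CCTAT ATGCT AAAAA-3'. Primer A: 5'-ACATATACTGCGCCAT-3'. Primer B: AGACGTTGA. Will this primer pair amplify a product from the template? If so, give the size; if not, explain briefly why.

Primer B (AGACGTTGA) does not match the top strand, and its reverse complement TCAACGTCT does not match either.
With no annealing site for primer B, no amplification occurs.

No product — primer B has no binding site in the template.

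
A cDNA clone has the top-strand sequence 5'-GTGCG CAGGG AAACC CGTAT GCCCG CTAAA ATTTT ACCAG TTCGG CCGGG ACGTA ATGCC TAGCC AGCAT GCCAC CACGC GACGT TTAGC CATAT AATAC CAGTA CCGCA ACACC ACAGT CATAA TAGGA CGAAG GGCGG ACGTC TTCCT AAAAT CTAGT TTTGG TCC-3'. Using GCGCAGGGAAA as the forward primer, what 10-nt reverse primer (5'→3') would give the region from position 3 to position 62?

5'-TAGGCATTAC-3'

The product's 3' end on the top strand is position 62.
The reverse primer anneals to the top strand over positions 53–62, i.e. to GTAATGCCTA.
Its sequence written 5'→3' is the reverse complement: TAGGCATTAC.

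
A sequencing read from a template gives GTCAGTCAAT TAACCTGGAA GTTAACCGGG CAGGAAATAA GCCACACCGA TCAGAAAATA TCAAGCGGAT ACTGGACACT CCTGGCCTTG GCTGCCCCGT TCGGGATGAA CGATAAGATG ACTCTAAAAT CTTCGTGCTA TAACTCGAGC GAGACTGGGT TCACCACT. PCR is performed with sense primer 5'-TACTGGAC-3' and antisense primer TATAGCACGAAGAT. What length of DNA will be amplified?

73 bp

The forward primer matches the template at positions 70–77.
Taking the reverse complement of TATAGCACGAAGAT gives ATCTTCGTGCTATA, found at positions 129–142 on the template; the primer anneals here to the top strand with its 3' end pointing upstream.
Product length = (reverse-primer end) − (forward-primer start) + 1 = 142 − 70 + 1 = 73 bp.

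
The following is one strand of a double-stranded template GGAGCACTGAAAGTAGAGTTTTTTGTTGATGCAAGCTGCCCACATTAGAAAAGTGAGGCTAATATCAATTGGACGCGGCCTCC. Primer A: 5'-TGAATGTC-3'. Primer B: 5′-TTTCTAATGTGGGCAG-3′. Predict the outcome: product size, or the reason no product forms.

Primer A (TGAATGTC) does not match the top strand, and its reverse complement GACATTCA does not match either.
With no annealing site for primer A, no amplification occurs.

No product — primer A has no binding site in the template.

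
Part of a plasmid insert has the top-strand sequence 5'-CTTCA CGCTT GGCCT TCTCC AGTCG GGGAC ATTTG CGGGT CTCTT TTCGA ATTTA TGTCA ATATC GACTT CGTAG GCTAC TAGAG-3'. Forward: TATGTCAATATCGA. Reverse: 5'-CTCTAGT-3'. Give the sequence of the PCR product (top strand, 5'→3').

5'-TATGTCAATATCGACTTCGTAGGCTACTAGAG-3'

The forward primer matches the template at positions 54–67.
The reverse primer's reverse complement is ACTAGAG, which matches the template at positions 79–85.
The product is the template from position 54 through 85 (32 bp).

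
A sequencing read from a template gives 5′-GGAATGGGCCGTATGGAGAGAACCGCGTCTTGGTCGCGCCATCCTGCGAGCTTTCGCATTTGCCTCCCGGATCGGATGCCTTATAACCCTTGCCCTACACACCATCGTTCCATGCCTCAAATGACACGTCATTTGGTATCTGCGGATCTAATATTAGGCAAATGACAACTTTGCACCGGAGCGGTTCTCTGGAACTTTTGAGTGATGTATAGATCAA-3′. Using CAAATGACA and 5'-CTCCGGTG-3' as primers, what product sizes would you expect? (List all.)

64 bp, 23 bp

The forward primer CAAATGACA matches the top strand at positions 118–126, 159–167.
The reverse primer's reverse complement is CACCGGAG, matching at positions 174–181.
Each forward site pairs with the reverse site to give a product ending at position 181: sizes 64, 23 bp.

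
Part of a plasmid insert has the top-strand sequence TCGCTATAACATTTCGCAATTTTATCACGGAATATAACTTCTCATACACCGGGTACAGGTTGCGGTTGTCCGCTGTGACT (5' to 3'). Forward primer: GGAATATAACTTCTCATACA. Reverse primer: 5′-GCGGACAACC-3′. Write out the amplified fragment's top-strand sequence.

Forward primer GGAATATAACTTCTCATACA is found on the top strand at positions 29–48.
Taking the reverse complement of GCGGACAACC gives GGTTGTCCGC, found at positions 64–73 on the template; the primer anneals here to the top strand with its 3' end pointing upstream.
The product is the template from position 29 through 73 (45 bp).

5'-GGAATATAACTTCTCATACACCGGGTACAGGTTGCGGTTGTCCGC-3'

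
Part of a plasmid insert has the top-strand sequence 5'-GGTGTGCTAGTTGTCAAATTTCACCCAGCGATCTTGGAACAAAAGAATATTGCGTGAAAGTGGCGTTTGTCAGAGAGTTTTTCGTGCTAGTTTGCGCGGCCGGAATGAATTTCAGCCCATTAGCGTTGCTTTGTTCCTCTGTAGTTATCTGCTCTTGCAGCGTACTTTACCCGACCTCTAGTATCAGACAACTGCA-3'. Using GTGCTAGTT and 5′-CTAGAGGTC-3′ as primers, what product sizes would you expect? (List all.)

178 bp, 98 bp

The forward primer GTGCTAGTT matches the top strand at positions 4–12, 84–92.
The reverse primer's reverse complement is GACCTCTAG, matching at positions 173–181.
Each forward site pairs with the reverse site to give a product ending at position 181: sizes 178, 98 bp.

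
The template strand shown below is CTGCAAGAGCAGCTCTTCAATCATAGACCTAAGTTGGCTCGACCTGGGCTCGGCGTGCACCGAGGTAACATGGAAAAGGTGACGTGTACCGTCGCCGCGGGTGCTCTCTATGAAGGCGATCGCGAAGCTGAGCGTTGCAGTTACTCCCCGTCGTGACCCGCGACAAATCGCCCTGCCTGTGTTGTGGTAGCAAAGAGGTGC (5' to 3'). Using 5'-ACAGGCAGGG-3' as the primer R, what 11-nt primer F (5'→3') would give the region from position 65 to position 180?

The reverse primer's reverse complement CCCTGCCTGT matches the template at positions 171–180; the product starts at position 65.
The forward primer is identical to the top strand over positions 65–75: GTAACATGGAA.

5'-GTAACATGGAA-3'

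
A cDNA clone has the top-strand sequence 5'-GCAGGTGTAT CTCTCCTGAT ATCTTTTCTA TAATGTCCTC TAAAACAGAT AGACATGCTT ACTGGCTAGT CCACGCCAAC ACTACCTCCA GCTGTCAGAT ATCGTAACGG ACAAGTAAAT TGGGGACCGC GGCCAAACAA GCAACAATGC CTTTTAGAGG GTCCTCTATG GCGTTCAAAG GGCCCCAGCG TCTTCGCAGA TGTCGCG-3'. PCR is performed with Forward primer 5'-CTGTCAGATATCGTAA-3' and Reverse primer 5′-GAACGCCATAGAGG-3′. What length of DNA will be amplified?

85 bp

The forward primer matches the template at positions 92–107.
Taking the reverse complement of GAACGCCATAGAGG gives CCTCTATGGCGTTC, found at positions 163–176 on the template; the primer anneals here to the top strand with its 3' end pointing upstream.
Product length = (reverse-primer end) − (forward-primer start) + 1 = 176 − 92 + 1 = 85 bp.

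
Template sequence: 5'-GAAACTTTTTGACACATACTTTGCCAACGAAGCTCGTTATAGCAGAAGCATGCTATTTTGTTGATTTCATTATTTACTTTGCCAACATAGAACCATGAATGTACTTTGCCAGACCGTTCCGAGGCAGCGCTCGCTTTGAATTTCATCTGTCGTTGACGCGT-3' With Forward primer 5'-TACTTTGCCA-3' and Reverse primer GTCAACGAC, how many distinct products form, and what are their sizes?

The forward primer TACTTTGCCA matches the top strand at positions 17–26, 75–84, 102–111.
The reverse primer's reverse complement is GTCGTTGAC, matching at positions 149–157.
Each forward site pairs with the reverse site to give a product ending at position 157: sizes 141, 83, 56 bp.

Three products: 141 bp, 83 bp, 56 bp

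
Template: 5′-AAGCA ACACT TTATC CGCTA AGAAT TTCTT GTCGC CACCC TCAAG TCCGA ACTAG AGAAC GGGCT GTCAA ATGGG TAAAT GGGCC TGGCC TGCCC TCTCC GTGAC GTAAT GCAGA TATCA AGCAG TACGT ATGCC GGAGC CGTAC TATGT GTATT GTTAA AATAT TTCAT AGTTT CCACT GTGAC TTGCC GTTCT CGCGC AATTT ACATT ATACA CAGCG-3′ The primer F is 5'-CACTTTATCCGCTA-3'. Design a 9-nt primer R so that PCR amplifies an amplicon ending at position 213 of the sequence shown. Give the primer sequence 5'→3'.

5'-TATAATGTA-3'

The forward primer binds at positions 7–20; the product's 3' end on the top strand is position 213.
The reverse primer anneals to the top strand over positions 205–213, i.e. to TACATTATA.
Its sequence written 5'→3' is the reverse complement: TATAATGTA.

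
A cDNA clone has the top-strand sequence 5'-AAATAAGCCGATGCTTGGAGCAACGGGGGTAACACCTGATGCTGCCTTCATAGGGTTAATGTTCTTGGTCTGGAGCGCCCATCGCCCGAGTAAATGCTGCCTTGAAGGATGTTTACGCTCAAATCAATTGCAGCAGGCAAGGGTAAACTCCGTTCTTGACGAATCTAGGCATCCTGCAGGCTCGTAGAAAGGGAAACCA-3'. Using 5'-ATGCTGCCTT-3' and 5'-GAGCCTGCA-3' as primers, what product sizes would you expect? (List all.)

145 bp, 90 bp

The forward primer ATGCTGCCTT matches the top strand at positions 39–48, 94–103.
The reverse primer's reverse complement is TGCAGGCTC, matching at positions 175–183.
Each forward site pairs with the reverse site to give a product ending at position 183: sizes 145, 90 bp.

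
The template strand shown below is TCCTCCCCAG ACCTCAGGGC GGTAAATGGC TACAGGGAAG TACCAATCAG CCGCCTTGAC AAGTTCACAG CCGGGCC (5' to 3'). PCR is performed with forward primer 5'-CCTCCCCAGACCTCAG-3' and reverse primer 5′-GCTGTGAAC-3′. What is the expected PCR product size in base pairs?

Forward primer CCTCCCCAGACCTCAG is found on the top strand at positions 2–17.
Reverse complement of the reverse primer: GTTCACAGC. This occurs on the top strand at positions 63–71.
Amplicon spans positions 2–71: 70 bp.

70 bp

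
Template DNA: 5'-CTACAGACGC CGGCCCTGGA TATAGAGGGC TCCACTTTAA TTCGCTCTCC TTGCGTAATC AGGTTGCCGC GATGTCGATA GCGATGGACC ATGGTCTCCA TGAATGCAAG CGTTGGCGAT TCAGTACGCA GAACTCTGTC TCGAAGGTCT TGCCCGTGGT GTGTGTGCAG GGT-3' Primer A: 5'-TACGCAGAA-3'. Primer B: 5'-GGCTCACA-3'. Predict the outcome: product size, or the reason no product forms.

Primer B (GGCTCACA) does not match the top strand, and its reverse complement TGTGAGCC does not match either.
With no annealing site for primer B, no amplification occurs.

No product — primer B has no binding site in the template.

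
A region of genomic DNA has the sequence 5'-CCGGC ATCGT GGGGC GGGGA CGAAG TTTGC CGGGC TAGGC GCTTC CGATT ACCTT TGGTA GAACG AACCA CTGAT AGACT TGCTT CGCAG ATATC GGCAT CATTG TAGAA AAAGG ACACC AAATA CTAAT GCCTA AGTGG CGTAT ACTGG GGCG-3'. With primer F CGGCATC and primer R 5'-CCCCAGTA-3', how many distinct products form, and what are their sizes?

The forward primer CGGCATC matches the top strand at positions 2–8, 95–101.
The reverse primer's reverse complement is TACTGGGG, matching at positions 145–152.
Each forward site pairs with the reverse site to give a product ending at position 152: sizes 151, 58 bp.

Two products: 151 bp, 58 bp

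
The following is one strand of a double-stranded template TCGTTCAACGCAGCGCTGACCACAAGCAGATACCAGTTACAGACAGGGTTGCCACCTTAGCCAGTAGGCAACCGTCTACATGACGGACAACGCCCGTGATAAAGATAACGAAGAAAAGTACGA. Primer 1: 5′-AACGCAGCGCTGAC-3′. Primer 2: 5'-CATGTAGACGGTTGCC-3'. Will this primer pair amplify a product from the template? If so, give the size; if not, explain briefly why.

Yes — a 76 bp product.

Primer 1 (AACGCAGCGCTGAC) matches the top strand at positions 7–20; it acts as a forward primer.
Primer 2's reverse complement is GGCAACCGTCTACATG, matching the top strand at positions 67–82; it acts as a reverse primer.
The 3' ends face each other across positions 7–82, giving a 76 bp product.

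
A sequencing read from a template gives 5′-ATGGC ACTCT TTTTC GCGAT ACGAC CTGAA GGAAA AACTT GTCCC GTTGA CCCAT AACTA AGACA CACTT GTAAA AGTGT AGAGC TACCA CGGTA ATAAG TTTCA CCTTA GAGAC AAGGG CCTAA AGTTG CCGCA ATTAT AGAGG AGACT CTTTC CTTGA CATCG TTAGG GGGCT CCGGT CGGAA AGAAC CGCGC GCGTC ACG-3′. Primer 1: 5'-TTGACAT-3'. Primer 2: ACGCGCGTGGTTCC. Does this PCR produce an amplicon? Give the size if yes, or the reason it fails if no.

Primer 2 (ACGCGCGTGGTTCC) does not match the top strand, and its reverse complement GGAACCACGCGCGT does not match either.
With no annealing site for primer 2, no amplification occurs.

No product — primer 2 has no binding site in the template.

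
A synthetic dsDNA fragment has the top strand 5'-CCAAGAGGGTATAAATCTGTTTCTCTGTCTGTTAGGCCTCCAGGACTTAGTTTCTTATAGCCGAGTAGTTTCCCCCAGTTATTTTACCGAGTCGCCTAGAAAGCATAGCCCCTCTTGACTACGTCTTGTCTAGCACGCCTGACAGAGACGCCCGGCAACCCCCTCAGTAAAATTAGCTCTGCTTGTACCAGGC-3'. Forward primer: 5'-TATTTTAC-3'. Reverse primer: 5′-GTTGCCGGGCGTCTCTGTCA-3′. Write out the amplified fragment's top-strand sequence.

The forward primer matches the template at positions 80–87.
Taking the reverse complement of GTTGCCGGGCGTCTCTGTCA gives TGACAGAGACGCCCGGCAAC, found at positions 140–159 on the template; the primer anneals here to the top strand with its 3' end pointing upstream.
The product is the template from position 80 through 159 (80 bp).

5'-TATTTTACCGAGTCGCCTAGAAAGCATAGCCCCTCTTGACTACGTCTTGTCTAGCACGCCTGACAGAGACGCCCGGCAAC-3'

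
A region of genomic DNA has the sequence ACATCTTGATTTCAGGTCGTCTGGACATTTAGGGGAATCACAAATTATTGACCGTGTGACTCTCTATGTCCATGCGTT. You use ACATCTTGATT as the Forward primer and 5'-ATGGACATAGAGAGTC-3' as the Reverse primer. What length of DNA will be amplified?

73 bp

Scanning the template, ACATCTTGATT occurs at positions 1–11; this primer anneals to the bottom strand there with its 3' end pointing downstream.
Reverse complement of the reverse primer: GACTCTCTATGTCCAT. This occurs on the top strand at positions 58–73.
Amplicon spans positions 1–73: 73 bp.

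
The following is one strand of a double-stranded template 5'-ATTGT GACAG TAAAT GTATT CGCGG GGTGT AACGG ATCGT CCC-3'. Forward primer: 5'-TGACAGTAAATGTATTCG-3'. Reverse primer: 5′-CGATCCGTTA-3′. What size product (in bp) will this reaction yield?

35 bp

The forward primer matches the template at positions 5–22.
Reverse complement of the reverse primer: TAACGGATCG. This occurs on the top strand at positions 30–39.
Amplicon spans positions 5–39: 35 bp.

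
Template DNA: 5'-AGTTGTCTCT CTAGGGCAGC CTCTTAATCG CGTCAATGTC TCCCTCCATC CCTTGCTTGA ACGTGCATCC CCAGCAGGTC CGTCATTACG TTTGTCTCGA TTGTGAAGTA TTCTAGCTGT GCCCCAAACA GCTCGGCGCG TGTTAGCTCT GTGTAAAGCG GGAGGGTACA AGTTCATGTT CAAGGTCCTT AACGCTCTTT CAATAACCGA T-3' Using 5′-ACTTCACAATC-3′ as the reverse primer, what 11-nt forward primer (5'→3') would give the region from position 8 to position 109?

5'-TCTCTAGGGCA-3'

The reverse primer's reverse complement GATTGTGAAGT matches the template at positions 99–109; the product starts at position 8.
The forward primer is identical to the top strand over positions 8–18: TCTCTAGGGCA.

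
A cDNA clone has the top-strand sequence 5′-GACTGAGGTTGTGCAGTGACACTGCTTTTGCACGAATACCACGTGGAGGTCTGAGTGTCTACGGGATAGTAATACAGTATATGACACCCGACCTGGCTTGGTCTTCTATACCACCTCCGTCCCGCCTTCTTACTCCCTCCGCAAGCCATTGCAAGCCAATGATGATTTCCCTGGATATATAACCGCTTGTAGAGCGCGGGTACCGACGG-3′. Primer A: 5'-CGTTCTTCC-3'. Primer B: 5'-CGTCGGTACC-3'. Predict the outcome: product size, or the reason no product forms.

No product — primer A has no binding site in the template.

Primer A (CGTTCTTCC) does not match the top strand, and its reverse complement GGAAGAACG does not match either.
With no annealing site for primer A, no amplification occurs.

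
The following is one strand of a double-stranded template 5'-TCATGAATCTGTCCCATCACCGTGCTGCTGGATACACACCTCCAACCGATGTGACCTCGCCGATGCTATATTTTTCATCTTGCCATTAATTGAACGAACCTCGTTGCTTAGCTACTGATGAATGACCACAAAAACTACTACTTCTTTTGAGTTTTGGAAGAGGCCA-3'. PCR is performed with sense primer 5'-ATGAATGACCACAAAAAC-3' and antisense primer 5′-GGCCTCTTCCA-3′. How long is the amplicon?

The forward primer matches the template at positions 118–135.
Taking the reverse complement of GGCCTCTTCCA gives TGGAAGAGGCC, found at positions 155–165 on the template; the primer anneals here to the top strand with its 3' end pointing upstream.
The product runs from position 118 to position 165, so its length is 165 − 118 + 1 = 48 bp.

48 bp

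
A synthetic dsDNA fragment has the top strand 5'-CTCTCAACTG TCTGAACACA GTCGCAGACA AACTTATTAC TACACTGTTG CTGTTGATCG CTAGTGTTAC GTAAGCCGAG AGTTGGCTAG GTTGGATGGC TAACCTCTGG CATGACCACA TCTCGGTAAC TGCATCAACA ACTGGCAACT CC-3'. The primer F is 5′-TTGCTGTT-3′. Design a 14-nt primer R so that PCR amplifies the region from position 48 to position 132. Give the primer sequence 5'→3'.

The product's 3' end on the top strand is position 132.
The reverse primer anneals to the top strand over positions 119–132, i.e. to CATCTCGGTAACTG.
Its sequence written 5'→3' is the reverse complement: CAGTTACCGAGATG.

5'-CAGTTACCGAGATG-3'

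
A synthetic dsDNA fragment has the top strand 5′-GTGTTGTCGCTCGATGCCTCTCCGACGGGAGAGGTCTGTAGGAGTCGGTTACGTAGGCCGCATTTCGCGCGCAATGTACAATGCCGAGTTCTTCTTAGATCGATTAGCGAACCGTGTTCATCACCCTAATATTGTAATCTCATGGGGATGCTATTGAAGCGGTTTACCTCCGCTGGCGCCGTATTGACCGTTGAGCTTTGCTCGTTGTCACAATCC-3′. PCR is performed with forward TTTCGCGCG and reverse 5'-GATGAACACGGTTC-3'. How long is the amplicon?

Forward primer TTTCGCGCG is found on the top strand at positions 63–71.
Reverse complement of the reverse primer: GAACCGTGTTCATC. This occurs on the top strand at positions 109–122.
Product length = (reverse-primer end) − (forward-primer start) + 1 = 122 − 63 + 1 = 60 bp.

60 bp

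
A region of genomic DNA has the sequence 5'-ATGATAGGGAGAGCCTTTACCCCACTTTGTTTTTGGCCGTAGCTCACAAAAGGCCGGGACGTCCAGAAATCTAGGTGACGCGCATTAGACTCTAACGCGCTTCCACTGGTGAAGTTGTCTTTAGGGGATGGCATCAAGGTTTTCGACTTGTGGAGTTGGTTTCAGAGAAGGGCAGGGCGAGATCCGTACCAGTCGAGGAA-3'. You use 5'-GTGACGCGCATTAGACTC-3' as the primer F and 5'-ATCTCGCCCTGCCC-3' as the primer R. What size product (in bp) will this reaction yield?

109 bp

The forward primer matches the template at positions 75–92.
Reverse complement of the reverse primer: GGGCAGGGCGAGAT. This occurs on the top strand at positions 170–183.
Amplicon spans positions 75–183: 109 bp.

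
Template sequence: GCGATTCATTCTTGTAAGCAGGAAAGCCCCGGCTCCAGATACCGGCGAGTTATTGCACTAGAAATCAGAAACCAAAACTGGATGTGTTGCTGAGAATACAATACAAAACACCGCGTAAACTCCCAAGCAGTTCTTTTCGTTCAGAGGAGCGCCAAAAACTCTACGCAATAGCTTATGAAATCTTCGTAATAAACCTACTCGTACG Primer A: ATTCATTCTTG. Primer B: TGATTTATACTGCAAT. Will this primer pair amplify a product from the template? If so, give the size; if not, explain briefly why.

Primer B (TGATTTATACTGCAAT) does not match the top strand, and its reverse complement ATTGCAGTATAAATCA does not match either.
With no annealing site for primer B, no amplification occurs.

No product — primer B has no binding site in the template.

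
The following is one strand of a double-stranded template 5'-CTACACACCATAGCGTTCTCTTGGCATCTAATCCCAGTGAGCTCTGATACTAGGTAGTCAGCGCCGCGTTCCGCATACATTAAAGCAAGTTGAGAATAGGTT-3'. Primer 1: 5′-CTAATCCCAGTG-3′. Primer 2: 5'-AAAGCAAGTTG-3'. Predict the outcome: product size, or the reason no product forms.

Primer 1 (CTAATCCCAGTG) matches the top strand at positions 28–39 (3' end points downstream).
Primer 2 (AAAGCAAGTTG) also matches the top strand directly, at positions 82–92 — its reverse complement CAACTTGCTTT is not present.
Both primers anneal to the bottom strand with 3' ends pointing the same way, so neither can prime synthesis back toward the other.

No product — both primers anneal to the same strand and extend in the same direction.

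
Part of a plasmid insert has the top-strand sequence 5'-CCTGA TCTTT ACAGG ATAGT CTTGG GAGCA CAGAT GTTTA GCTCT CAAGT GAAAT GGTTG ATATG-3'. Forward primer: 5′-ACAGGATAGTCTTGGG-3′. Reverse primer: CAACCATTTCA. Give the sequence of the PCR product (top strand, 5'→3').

5'-ACAGGATAGTCTTGGGAGCACAGATGTTTAGCTCTCAAGTGAAATGGTTG-3'

Forward primer ACAGGATAGTCTTGGG is found on the top strand at positions 11–26.
Taking the reverse complement of CAACCATTTCA gives TGAAATGGTTG, found at positions 50–60 on the template; the primer anneals here to the top strand with its 3' end pointing upstream.
The product is the template from position 11 through 60 (50 bp).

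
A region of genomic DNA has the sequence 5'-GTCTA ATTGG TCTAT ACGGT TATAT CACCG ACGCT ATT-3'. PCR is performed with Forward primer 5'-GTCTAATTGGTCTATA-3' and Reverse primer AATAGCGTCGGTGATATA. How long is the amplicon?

38 bp

Forward primer GTCTAATTGGTCTATA is found on the top strand at positions 1–16.
Reverse complement of the reverse primer: TATATCACCGACGCTATT. This occurs on the top strand at positions 21–38.
Product length = (reverse-primer end) − (forward-primer start) + 1 = 38 − 1 + 1 = 38 bp.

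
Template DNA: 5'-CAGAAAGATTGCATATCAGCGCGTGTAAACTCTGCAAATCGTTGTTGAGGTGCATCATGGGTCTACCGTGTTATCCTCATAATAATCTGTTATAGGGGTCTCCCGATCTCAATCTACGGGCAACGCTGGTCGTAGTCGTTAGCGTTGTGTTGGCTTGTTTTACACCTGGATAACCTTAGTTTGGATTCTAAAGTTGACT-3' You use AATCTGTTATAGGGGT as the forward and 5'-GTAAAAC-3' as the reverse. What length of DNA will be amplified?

80 bp

Scanning the template, AATCTGTTATAGGGGT occurs at positions 84–99; this primer anneals to the bottom strand there with its 3' end pointing downstream.
Reverse complement of the reverse primer: GTTTTAC. This occurs on the top strand at positions 157–163.
The product runs from position 84 to position 163, so its length is 163 − 84 + 1 = 80 bp.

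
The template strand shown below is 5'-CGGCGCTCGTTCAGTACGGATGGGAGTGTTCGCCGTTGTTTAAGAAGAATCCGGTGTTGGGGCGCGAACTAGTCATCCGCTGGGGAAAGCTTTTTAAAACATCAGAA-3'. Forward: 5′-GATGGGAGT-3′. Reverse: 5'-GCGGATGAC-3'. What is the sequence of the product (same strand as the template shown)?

5'-GATGGGAGTGTTCGCCGTTGTTTAAGAAGAATCCGGTGTTGGGGCGCGAACTAGTCATCCGC-3'

The forward primer matches the template at positions 19–27.
Reverse complement of the reverse primer: GTCATCCGC. This occurs on the top strand at positions 72–80.
The product is the template from position 19 through 80 (62 bp).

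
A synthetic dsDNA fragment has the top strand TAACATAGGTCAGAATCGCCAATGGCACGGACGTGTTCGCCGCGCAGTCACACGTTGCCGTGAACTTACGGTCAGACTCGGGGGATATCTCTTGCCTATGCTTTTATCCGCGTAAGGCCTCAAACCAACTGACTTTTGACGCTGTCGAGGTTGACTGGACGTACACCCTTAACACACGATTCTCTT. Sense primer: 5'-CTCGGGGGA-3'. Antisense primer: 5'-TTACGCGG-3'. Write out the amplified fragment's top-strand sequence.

Forward primer CTCGGGGGA is found on the top strand at positions 77–85.
The reverse primer's reverse complement is CCGCGTAA, which matches the template at positions 108–115.
The product is the template from position 77 through 115 (39 bp).

5'-CTCGGGGGATATCTCTTGCCTATGCTTTTATCCGCGTAA-3'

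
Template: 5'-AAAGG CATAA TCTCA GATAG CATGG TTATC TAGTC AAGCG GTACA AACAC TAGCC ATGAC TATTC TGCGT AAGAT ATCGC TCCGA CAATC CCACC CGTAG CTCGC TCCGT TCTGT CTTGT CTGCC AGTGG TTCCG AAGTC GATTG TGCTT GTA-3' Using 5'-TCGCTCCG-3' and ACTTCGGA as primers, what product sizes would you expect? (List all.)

The forward primer TCGCTCCG matches the top strand at positions 77–84, 102–109.
The reverse primer's reverse complement is TCCGAAGT, matching at positions 132–139.
Each forward site pairs with the reverse site to give a product ending at position 139: sizes 63, 38 bp.

63 bp, 38 bp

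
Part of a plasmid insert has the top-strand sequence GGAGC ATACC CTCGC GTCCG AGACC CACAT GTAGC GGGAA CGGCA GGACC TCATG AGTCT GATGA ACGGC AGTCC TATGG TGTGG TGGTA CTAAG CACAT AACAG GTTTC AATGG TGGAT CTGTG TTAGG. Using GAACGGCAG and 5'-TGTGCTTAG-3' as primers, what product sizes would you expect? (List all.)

The forward primer GAACGGCAG matches the top strand at positions 38–46, 64–72.
The reverse primer's reverse complement is CTAAGCACA, matching at positions 91–99.
Each forward site pairs with the reverse site to give a product ending at position 99: sizes 62, 36 bp.

62 bp, 36 bp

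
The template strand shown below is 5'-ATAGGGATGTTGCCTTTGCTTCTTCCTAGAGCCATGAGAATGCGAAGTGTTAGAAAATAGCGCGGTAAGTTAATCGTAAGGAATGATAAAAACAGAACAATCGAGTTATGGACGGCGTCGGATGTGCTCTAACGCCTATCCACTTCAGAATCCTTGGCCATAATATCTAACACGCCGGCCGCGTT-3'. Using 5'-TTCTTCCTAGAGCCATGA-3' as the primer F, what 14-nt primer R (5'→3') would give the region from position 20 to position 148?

The product's 3' end on the top strand is position 148.
The reverse primer anneals to the top strand over positions 135–148, i.e. to CCTATCCACTTCAG.
Its sequence written 5'→3' is the reverse complement: CTGAAGTGGATAGG.

5'-CTGAAGTGGATAGG-3'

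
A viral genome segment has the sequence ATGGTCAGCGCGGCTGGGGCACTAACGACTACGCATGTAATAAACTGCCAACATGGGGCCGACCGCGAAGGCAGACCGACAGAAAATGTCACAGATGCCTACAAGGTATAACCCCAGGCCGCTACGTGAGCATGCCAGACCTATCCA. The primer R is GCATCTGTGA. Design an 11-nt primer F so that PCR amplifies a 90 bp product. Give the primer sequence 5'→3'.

The reverse primer's reverse complement TCACAGATGC matches the template at positions 89–98, so the product ends at position 98.
A 90 bp product then starts at position 98 − 90 + 1 = 9.
The forward primer is identical to the top strand there: CGCGGCTGGGG.

5'-CGCGGCTGGGG-3'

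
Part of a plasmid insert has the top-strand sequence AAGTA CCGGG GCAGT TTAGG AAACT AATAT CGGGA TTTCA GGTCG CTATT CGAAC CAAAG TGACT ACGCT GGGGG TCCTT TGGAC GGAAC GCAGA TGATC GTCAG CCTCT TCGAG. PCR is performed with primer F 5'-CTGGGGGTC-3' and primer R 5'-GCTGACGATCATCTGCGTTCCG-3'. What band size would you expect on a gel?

The forward primer matches the template at positions 69–77.
Taking the reverse complement of GCTGACGATCATCTGCGTTCCG gives CGGAACGCAGATGATCGTCAGC, found at positions 85–106 on the template; the primer anneals here to the top strand with its 3' end pointing upstream.
Product length = (reverse-primer end) − (forward-primer start) + 1 = 106 − 69 + 1 = 38 bp.

38 bp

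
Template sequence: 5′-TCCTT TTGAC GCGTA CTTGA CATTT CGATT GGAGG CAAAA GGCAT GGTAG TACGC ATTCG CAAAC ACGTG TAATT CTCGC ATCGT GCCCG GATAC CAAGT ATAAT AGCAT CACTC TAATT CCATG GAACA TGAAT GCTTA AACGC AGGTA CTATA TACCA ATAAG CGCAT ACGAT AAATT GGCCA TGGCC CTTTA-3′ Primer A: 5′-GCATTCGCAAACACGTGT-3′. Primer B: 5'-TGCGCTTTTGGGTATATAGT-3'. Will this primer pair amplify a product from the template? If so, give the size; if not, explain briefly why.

Primer B (TGCGCTTTTGGGTATATAGT) does not match the top strand, and its reverse complement ACTATATACCCAAAAGCGCA does not match either.
With no annealing site for primer B, no amplification occurs.

No product — primer B has no binding site in the template.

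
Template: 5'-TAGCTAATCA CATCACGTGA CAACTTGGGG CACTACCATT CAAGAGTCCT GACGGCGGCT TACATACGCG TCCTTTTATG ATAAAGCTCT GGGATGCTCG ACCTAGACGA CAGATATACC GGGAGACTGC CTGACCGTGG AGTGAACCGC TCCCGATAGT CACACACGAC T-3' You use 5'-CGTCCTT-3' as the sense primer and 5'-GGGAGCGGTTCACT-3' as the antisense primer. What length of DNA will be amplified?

86 bp

Forward primer CGTCCTT is found on the top strand at positions 69–75.
Taking the reverse complement of GGGAGCGGTTCACT gives AGTGAACCGCTCCC, found at positions 141–154 on the template; the primer anneals here to the top strand with its 3' end pointing upstream.
Amplicon spans positions 69–154: 86 bp.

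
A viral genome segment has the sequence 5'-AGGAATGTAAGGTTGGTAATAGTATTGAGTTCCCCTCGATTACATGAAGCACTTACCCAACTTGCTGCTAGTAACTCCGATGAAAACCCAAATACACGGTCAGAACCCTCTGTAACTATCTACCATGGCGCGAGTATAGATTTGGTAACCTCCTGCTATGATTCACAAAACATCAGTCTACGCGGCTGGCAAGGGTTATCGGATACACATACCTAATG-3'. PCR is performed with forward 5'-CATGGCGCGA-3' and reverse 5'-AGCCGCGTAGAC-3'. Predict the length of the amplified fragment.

64 bp

Scanning the template, CATGGCGCGA occurs at positions 124–133; this primer anneals to the bottom strand there with its 3' end pointing downstream.
Reverse complement of the reverse primer: GTCTACGCGGCT. This occurs on the top strand at positions 176–187.
The product runs from position 124 to position 187, so its length is 187 − 124 + 1 = 64 bp.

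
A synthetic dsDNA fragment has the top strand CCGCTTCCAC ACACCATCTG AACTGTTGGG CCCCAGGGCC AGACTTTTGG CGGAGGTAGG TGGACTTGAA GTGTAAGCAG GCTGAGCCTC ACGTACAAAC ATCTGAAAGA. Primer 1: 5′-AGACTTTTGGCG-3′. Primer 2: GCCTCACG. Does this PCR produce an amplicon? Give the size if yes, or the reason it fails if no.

No product — both primers anneal to the same strand and extend in the same direction.

Primer 1 (AGACTTTTGGCG) matches the top strand at positions 41–52 (3' end points downstream).
Primer 2 (GCCTCACG) also matches the top strand directly, at positions 86–93 — its reverse complement CGTGAGGC is not present.
Both primers anneal to the bottom strand with 3' ends pointing the same way, so neither can prime synthesis back toward the other.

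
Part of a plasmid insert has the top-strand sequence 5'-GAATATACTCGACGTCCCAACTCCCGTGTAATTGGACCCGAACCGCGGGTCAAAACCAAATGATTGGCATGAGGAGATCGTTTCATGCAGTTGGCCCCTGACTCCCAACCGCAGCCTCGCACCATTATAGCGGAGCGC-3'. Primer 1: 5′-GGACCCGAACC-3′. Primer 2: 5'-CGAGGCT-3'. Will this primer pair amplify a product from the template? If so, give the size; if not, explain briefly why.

Primer 1 (GGACCCGAACC) matches the top strand at positions 34–44; it acts as a forward primer.
Primer 2's reverse complement is AGCCTCG, matching the top strand at positions 113–119; it acts as a reverse primer.
The 3' ends face each other across positions 34–119, giving an 86 bp product.

Yes — an 86 bp product.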